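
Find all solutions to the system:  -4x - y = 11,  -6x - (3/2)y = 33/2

Row-reduce:
R1 ← R1 / (-4).
R2 ← R2 + 6·R1.
Rank is 1 with 2 unknowns, leaving y free.

infinitely many solutions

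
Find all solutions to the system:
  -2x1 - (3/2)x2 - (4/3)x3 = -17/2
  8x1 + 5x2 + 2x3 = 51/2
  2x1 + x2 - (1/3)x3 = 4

Row-reduce:
R1 ← R1 / (-2).
R2 ← R2 − 8·R1.
R3 ← R3 − 2·R1.
R2 ← R2 / (-1).
R1 ← R1 − 3/4·R2.
R3 ← R3 + 1/2·R2.
Row 3 reduces to 0 = -1/4, a contradiction. The system is inconsistent.

no solution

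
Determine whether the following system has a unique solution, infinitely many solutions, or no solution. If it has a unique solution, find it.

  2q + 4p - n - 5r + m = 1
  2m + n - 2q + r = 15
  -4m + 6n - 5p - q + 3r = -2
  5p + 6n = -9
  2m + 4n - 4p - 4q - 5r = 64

Row-reduce the augmented matrix:
R2 ← R2 − 2·R1.
R3 ← R3 + 4·R1.
R5 ← R5 − 2·R1.
R2 ← R2 / (3).
R1 ← R1 + 1·R2.
R3 ← R3 − 2·R2.
R4 ← R4 − 6·R2.
R5 ← R5 − 6·R2.
R3 ← R3 / (49/3).
R1 ← R1 − 4/3·R3.
R2 ← R2 + 8/3·R3.
R4 ← R4 − 21·R3.
R5 ← R5 − 4·R3.
R4 ← R4 / (-15/7).
R1 ← R1 + 44/49·R4.
R2 ← R2 + 10/49·R4.
R3 ← R3 − 33/49·R4.
R5 ← R5 − 64/49·R4.
R5 ← R5 / (-113/21).
R1 ← R1 + 68/21·R5.
R2 ← R2 + 25/21·R5.
R3 ← R3 − 10/7·R5.
R4 ← R4 + 13/3·R5.
Reading off the reduced rows gives m = 4, n = 1, p = -3, q = -5, r = -4.

m = 4, n = 1, p = -3, q = -5, r = -4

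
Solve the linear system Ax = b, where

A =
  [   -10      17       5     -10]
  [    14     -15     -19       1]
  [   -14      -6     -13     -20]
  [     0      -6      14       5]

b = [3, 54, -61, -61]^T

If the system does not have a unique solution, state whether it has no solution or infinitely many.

Row-reduce the augmented matrix:
R1 ← R1 / (-10).
R2 ← R2 − 14·R1.
R3 ← R3 + 14·R1.
R2 ← R2 / (44/5).
R1 ← R1 + 17/10·R2.
R3 ← R3 + 149/5·R2.
R4 ← R4 + 6·R2.
R3 ← R3 / (-667/11).
R1 ← R1 + 31/11·R3.
R2 ← R2 + 15/11·R3.
R4 ← R4 − 64/11·R3.
R4 ← R4 / (-11557/1334).
R1 ← R1 − 4341/5336·R4.
R2 ← R2 + 235/667·R4.
R3 ← R3 − 2201/2668·R4.
Reading off the reduced rows gives x_1 = 4, x_2 = 4, x_3 = -3, x_4 = 1.

x_1 = 4, x_2 = 4, x_3 = -3, x_4 = 1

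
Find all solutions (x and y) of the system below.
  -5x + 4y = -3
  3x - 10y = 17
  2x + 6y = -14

x = -1, y = -2

Row-reduce the augmented matrix:
R1 ← R1 / (-5).
R2 ← R2 − 3·R1.
R3 ← R3 − 2·R1.
R2 ← R2 / (-38/5).
R1 ← R1 + 4/5·R2.
R3 ← R3 − 38/5·R2.
R3 reduces to 0 = 0, so the extra equation is consistent.
Reading off the reduced rows gives x = -1, y = -2.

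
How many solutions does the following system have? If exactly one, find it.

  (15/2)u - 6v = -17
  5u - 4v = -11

no solution

Row-reduce:
R1 ← R1 / (15/2).
R2 ← R2 − 5·R1.
Row 2 reduces to 0 = 1/3, a contradiction. The system is inconsistent.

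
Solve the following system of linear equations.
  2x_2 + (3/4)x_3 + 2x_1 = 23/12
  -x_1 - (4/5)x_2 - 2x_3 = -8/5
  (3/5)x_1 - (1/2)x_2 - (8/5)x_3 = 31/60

Row-reduce the augmented matrix:
R1 ← R1 / (2).
R2 ← R2 + 1·R1.
R3 ← R3 − 3/5·R1.
R2 ← R2 / (1/5).
R1 ← R1 − 1·R2.
R3 ← R3 + 11/10·R2.
R3 ← R3 / (-861/80).
R1 ← R1 − 17/2·R3.
R2 ← R2 + 65/8·R3.
Reading off the reduced rows gives x_1 = 4/3, x_2 = -1/2, x_3 = 1/3.

x_1 = 4/3, x_2 = -1/2, x_3 = 1/3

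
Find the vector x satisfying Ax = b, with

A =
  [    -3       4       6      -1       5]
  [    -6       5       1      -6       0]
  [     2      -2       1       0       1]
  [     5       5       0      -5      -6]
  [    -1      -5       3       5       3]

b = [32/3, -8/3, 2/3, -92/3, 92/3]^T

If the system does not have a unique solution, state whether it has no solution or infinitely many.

Row-reduce the augmented matrix:
R1 ← R1 / (-3).
R2 ← R2 + 6·R1.
R3 ← R3 − 2·R1.
R4 ← R4 − 5·R1.
R5 ← R5 + 1·R1.
R2 ← R2 / (-3).
R1 ← R1 + 4/3·R2.
R3 ← R3 − 2/3·R2.
R4 ← R4 − 35/3·R2.
R5 ← R5 + 19/3·R2.
R3 ← R3 / (23/9).
R1 ← R1 − 26/9·R3.
R2 ← R2 − 11/3·R3.
R4 ← R4 + 295/9·R3.
R5 ← R5 − 218/9·R3.
R4 ← R4 / (-970/23).
R1 ← R1 − 89/23·R4.
R2 ← R2 − 82/23·R4.
R3 ← R3 + 14/23·R4.
R5 ← R5 − 656/23·R4.
R5 ← R5 / (-1928/485).
R1 ← R1 + 232/485·R5.
R2 ← R2 + 241/485·R5.
R3 ← R3 − 467/485·R5.
R4 ← R4 − 109/485·R5.
Reading off the reduced rows gives x_1 = -3, x_2 = -7/3, x_3 = 3, x_4 = 2, x_5 = -1.

x_1 = -3, x_2 = -7/3, x_3 = 3, x_4 = 2, x_5 = -1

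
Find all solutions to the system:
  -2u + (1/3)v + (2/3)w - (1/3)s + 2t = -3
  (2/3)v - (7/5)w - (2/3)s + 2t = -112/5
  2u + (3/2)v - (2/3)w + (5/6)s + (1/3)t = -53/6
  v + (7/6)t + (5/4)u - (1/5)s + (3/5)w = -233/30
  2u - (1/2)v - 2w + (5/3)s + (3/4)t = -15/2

Row-reduce the augmented matrix:
R1 ← R1 / (-2).
R3 ← R3 − 2·R1.
R4 ← R4 − 5/4·R1.
R5 ← R5 − 2·R1.
R2 ← R2 / (2/3).
R1 ← R1 + 1/6·R2.
R3 ← R3 − 11/6·R2.
R4 ← R4 − 29/24·R2.
R5 ← R5 + 1/6·R2.
R3 ← R3 / (77/20).
R1 ← R1 + 41/60·R3.
R2 ← R2 + 21/10·R3.
R4 ← R4 − 853/240·R3.
R5 ← R5 + 101/60·R3.
R4 ← R4 / (-2681/1980).
R1 ← R1 − 41/99·R4.
R2 ← R2 − 3/11·R4.
R3 ← R3 − 20/33·R4.
R5 ← R5 − 433/198·R4.
R5 ← R5 / (1043887/225204).
R1 ← R1 + 30262/56301·R5.
R2 ← R2 − 30368/18767·R5.
R3 ← R3 + 1030/18767·R5.
R4 ← R4 + 23770/18767·R5.
Reading off the reduced rows gives u = -2, v = -3, w = 6, s = 6, t = -4.

u = -2, v = -3, w = 6, s = 6, t = -4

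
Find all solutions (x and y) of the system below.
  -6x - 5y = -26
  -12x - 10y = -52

Row-reduce:
R1 ← R1 / (-6).
R2 ← R2 + 12·R1.
Rank is 1 with 2 unknowns, leaving y free.

infinitely many solutions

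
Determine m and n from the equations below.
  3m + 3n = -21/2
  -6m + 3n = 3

Row-reduce the augmented matrix:
R1 ← R1 / (3).
R2 ← R2 + 6·R1.
R2 ← R2 / (9).
R1 ← R1 − 1·R2.
Reading off the reduced rows gives m = -3/2, n = -2.

m = -3/2, n = -2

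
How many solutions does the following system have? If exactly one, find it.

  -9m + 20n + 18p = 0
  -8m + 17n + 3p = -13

Row-reduce:
R1 ← R1 / (-9).
R2 ← R2 + 8·R1.
R2 ← R2 / (-7/9).
R1 ← R1 + 20/9·R2.
Rank is 2 with 3 unknowns, leaving p free.

infinitely many solutions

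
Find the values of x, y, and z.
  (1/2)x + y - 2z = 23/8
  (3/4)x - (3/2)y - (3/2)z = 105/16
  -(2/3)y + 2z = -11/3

Row-reduce the augmented matrix:
R1 ← R1 / (1/2).
R2 ← R2 − 3/4·R1.
R2 ← R2 / (-3).
R1 ← R1 − 2·R2.
R3 ← R3 + 2/3·R2.
R3 ← R3 / (5/3).
R1 ← R1 + 3·R3.
R2 ← R2 + 1/2·R3.
Reading off the reduced rows gives x = -1/4, y = -2, z = -5/2.

x = -1/4, y = -2, z = -5/2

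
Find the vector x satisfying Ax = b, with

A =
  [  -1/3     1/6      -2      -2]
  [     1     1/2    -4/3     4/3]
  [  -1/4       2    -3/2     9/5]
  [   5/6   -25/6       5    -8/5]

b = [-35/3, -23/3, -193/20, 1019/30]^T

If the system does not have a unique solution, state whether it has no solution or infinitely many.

Row-reduce:
R1 ← R1 / (-1/3).
R2 ← R2 − 1·R1.
R3 ← R3 + 1/4·R1.
R4 ← R4 − 5/6·R1.
R1 ← R1 + 1/2·R2.
R3 ← R3 − 15/8·R2.
R4 ← R4 + 15/4·R2.
R3 ← R3 / (55/4).
R1 ← R1 − 7/3·R3.
R2 ← R2 + 22/3·R3.
R4 ← R4 + 55/2·R3.
Row 4 reduces to 0 = 3, a contradiction. The system is inconsistent.

no solution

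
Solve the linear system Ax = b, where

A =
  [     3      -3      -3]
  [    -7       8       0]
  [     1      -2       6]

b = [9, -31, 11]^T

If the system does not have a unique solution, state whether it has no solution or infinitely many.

Row-reduce:
R1 ← R1 / (3).
R2 ← R2 + 7·R1.
R3 ← R3 − 1·R1.
R1 ← R1 + 1·R2.
R3 ← R3 + 1·R2.
Row 3 reduces to 0 = -2, a contradiction. The system is inconsistent.

no solution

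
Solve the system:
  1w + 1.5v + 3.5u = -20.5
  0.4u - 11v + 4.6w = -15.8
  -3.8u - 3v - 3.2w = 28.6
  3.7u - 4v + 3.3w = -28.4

u = -5, v = 0, w = -3

Row-reduce the augmented matrix:
R1 ← R1 / (7/2).
R2 ← R2 − 2/5·R1.
R3 ← R3 + 19/5·R1.
R4 ← R4 − 37/10·R1.
R2 ← R2 / (-391/35).
R1 ← R1 − 3/7·R2.
R3 ← R3 + 48/35·R2.
R4 ← R4 + 391/70·R2.
R3 ← R3 / (-1042/391).
R1 ← R1 − 179/391·R3.
R2 ← R2 + 157/391·R3.
R4 reduces to 0 = 0, so the extra equation is consistent.
Reading off the reduced rows gives u = -5, v = 0, w = -3.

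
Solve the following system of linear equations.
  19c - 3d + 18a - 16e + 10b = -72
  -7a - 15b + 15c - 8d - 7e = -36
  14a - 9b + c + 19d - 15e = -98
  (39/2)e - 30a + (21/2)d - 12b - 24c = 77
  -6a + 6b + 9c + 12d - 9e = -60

Row-reduce:
R1 ← R1 / (18).
R2 ← R2 + 7·R1.
R3 ← R3 − 14·R1.
R4 ← R4 + 30·R1.
R5 ← R5 + 6·R1.
R2 ← R2 / (-100/9).
R1 ← R1 − 5/9·R2.
R3 ← R3 + 151/9·R2.
R4 ← R4 − 14/3·R2.
R5 ← R5 − 28/3·R2.
R3 ← R3 / (-9517/200).
R1 ← R1 − 87/40·R3.
R2 ← R2 + 403/200·R3.
R4 ← R4 − 1707/100·R3.
R5 ← R5 − 1707/50·R3.
R4 ← R4 / (271581/19034).
R1 ← R1 − 9353/9517·R4.
R2 ← R2 + 204/307·R4.
R3 ← R3 + 7035/9517·R4.
R5 ← R5 − 271581/9517·R4.
Row 5 reduces to 0 = 2, a contradiction. The system is inconsistent.

no solution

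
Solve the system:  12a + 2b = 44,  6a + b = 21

Row-reduce:
R1 ← R1 / (12).
R2 ← R2 − 6·R1.
Row 2 reduces to 0 = -1, a contradiction. The system is inconsistent.

no solution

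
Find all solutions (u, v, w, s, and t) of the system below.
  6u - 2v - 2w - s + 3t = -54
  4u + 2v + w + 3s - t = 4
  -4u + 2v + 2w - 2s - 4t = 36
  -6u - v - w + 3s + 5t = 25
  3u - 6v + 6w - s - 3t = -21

u = -5, v = 5, w = 4, s = 3, t = -1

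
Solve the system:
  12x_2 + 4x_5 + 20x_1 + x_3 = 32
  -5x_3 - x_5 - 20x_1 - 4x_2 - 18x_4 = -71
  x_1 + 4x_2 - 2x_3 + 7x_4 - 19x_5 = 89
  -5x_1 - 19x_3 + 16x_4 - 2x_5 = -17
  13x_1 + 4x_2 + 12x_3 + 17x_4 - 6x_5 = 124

x_1 = -1, x_2 = 5, x_3 = 4, x_4 = 3, x_5 = -3

Row-reduce the augmented matrix:
R1 ← R1 / (20).
R2 ← R2 + 20·R1.
R3 ← R3 − 1·R1.
R4 ← R4 + 5·R1.
R5 ← R5 − 13·R1.
R2 ← R2 / (8).
R1 ← R1 − 3/5·R2.
R3 ← R3 − 17/5·R2.
R4 ← R4 − 3·R2.
R5 ← R5 + 19/5·R2.
R3 ← R3 / (-7/20).
R1 ← R1 − 7/20·R3.
R2 ← R2 + 1/2·R3.
R4 ← R4 + 69/4·R3.
R5 ← R5 − 189/20·R3.
R4 ← R4 / (-4895/7).
R1 ← R1 − 16·R4.
R2 ← R2 + 649/28·R4.
R3 ← R3 + 293/7·R4.
R5 ← R5 − 404·R4.
R5 ← R5 / (106596/4895).
R1 ← R1 − 24873/9790·R5.
R2 ← R2 + 13361/3560·R5.
R3 ← R3 + 17387/9790·R5.
R4 ← R4 + 7049/4895·R5.
Reading off the reduced rows gives x_1 = -1, x_2 = 5, x_3 = 4, x_4 = 3, x_5 = -3.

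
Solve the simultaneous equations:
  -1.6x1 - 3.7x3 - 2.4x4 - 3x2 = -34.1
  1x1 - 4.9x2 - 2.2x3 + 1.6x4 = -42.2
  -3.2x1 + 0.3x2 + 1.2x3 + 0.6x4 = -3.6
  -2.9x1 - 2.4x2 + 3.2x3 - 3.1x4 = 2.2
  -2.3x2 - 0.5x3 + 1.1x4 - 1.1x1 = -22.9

Row-reduce the augmented matrix:
R1 ← R1 / (-8/5).
R2 ← R2 − 1·R1.
R3 ← R3 + 16/5·R1.
R4 ← R4 + 29/10·R1.
R5 ← R5 + 11/10·R1.
R2 ← R2 / (-271/40).
R1 ← R1 − 15/8·R2.
R3 ← R3 − 63/10·R2.
R4 ← R4 − 243/80·R2.
R5 ← R5 + 19/80·R2.
R3 ← R3 / (23869/5420).
R1 ← R1 − 1153/1084·R3.
R2 ← R2 − 361/542·R3.
R4 ← R4 − 85453/10840·R3.
R5 ← R5 − 23869/10840·R3.
R4 ← R4 / (-1018949/119345).
R1 ← R1 − 4797/23869·R4.
R2 ← R2 + 20182/23869·R4.
R3 ← R3 − 29772/23869·R4.
R5 reduces to 0 = 0, so the extra equation is consistent.
Reading off the reduced rows gives x1 = 3, x2 = 6, x3 = 5, x4 = -3.

x1 = 3, x2 = 6, x3 = 5, x4 = -3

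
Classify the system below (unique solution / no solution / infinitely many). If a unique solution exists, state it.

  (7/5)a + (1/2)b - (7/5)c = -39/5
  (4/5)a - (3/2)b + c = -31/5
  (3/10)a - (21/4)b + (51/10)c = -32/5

no solution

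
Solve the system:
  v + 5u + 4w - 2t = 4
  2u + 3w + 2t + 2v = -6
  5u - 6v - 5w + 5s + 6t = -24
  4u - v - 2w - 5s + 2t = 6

Row-reduce:
R1 ← R1 / (5).
R2 ← R2 − 2·R1.
R3 ← R3 − 5·R1.
R4 ← R4 − 4·R1.
R2 ← R2 / (8/5).
R1 ← R1 − 1/5·R2.
R3 ← R3 + 7·R2.
R4 ← R4 + 9/5·R2.
R3 ← R3 / (-23/8).
R1 ← R1 − 5/8·R3.
R2 ← R2 − 7/8·R3.
R4 ← R4 + 29/8·R3.
R4 ← R4 / (-260/23).
R1 ← R1 − 25/23·R4.
R2 ← R2 − 35/23·R4.
R3 ← R3 + 40/23·R4.
Rank is 4 with 5 unknowns, leaving t free.

infinitely many solutions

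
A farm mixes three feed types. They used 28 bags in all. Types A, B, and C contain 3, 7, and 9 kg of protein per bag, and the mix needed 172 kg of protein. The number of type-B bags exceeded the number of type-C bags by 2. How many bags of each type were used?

type-A bags: 10, type-B bags: 10, type-C bags: 8

Let a = type-A bags, b = type-B bags, c = type-C bags.
  b + a + c = 28
  3a + 7b + 9c = 172
  b - c = 2
Row-reduce the augmented matrix:
R2 ← R2 − 3·R1.
R2 ← R2 / (4).
R1 ← R1 − 1·R2.
R3 ← R3 − 1·R2.
R3 ← R3 / (-5/2).
R1 ← R1 + 1/2·R3.
R2 ← R2 − 3/2·R3.
Reading off the reduced rows gives a = 10, b = 10, c = 8.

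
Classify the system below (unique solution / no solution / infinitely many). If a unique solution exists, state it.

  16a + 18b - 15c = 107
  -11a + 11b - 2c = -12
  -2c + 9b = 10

Row-reduce the augmented matrix:
R1 ← R1 / (16).
R2 ← R2 + 11·R1.
R2 ← R2 / (187/8).
R1 ← R1 − 9/8·R2.
R3 ← R3 − 9·R2.
R3 ← R3 / (1025/374).
R1 ← R1 + 129/374·R3.
R2 ← R2 + 197/374·R3.
Reading off the reduced rows gives a = 2, b = 0, c = -5.

a = 2, b = 0, c = -5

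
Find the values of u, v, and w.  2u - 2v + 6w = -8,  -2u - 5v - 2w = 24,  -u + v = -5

u = 1, v = -4, w = -3

Row-reduce the augmented matrix:
R1 ← R1 / (2).
R2 ← R2 + 2·R1.
R3 ← R3 + 1·R1.
R2 ← R2 / (-7).
R1 ← R1 + 1·R2.
R3 ← R3 / (3).
R1 ← R1 − 17/7·R3.
R2 ← R2 + 4/7·R3.
Reading off the reduced rows gives u = 1, v = -4, w = -3.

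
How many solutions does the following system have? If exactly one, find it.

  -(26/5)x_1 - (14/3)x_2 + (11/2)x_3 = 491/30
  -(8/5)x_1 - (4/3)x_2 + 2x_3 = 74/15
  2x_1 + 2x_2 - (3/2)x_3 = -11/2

Row-reduce:
R1 ← R1 / (-26/5).
R2 ← R2 + 8/5·R1.
R3 ← R3 − 2·R1.
R2 ← R2 / (4/39).
R1 ← R1 − 35/39·R2.
R3 ← R3 − 8/39·R2.
Row 3 reduces to 0 = 1, a contradiction. The system is inconsistent.

no solution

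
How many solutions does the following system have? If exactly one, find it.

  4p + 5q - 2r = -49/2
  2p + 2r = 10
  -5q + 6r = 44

no solution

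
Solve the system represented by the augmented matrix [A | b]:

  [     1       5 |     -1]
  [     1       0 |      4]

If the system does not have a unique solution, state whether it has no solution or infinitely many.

x_1 = 4, x_2 = -1

From equation 1: x_1 = -1 − 5·x_2.
Substitute into equation 2 and solve: x_2 = -1.
Then x_1 = 4.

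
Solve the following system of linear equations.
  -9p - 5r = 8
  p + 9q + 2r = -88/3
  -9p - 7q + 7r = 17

p = -1/3, q = -3, r = -1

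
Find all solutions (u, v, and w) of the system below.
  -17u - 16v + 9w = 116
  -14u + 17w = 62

infinitely many solutions

Row-reduce:
R1 ← R1 / (-17).
R2 ← R2 + 14·R1.
R2 ← R2 / (224/17).
R1 ← R1 − 16/17·R2.
Rank is 2 with 3 unknowns, leaving w free.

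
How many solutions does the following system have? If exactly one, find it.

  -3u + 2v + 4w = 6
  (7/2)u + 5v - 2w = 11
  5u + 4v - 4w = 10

no solution

Row-reduce:
R1 ← R1 / (-3).
R2 ← R2 − 7/2·R1.
R3 ← R3 − 5·R1.
R2 ← R2 / (22/3).
R1 ← R1 + 2/3·R2.
R3 ← R3 − 22/3·R2.
Row 3 reduces to 0 = 2, a contradiction. The system is inconsistent.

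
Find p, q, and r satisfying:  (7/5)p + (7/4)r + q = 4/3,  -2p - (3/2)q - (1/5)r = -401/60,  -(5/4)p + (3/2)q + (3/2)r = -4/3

Row-reduce the augmented matrix:
R1 ← R1 / (7/5).
R2 ← R2 + 2·R1.
R3 ← R3 + 5/4·R1.
R2 ← R2 / (-1/14).
R1 ← R1 − 5/7·R2.
R3 ← R3 − 67/28·R2.
R3 ← R3 / (6409/80).
R1 ← R1 − 97/4·R3.
R2 ← R2 + 161/5·R3.
Reading off the reduced rows gives p = 5/3, q = 5/2, r = -2.

p = 5/3, q = 5/2, r = -2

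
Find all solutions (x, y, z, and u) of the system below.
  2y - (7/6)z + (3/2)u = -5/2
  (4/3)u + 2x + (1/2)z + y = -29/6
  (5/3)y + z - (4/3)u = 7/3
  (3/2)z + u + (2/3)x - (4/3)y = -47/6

Row-reduce the augmented matrix:
Swap R1 and R2.
R1 ← R1 / (2).
R4 ← R4 − 2/3·R1.
R2 ← R2 / (2).
R1 ← R1 − 1/2·R2.
R3 ← R3 − 5/3·R2.
R4 ← R4 + 5/3·R2.
R3 ← R3 / (71/36).
R1 ← R1 − 13/24·R3.
R2 ← R2 + 7/12·R3.
R4 ← R4 − 13/36·R3.
R4 ← R4 / (1456/639).
R1 ← R1 − 853/852·R4.
R2 ← R2 + 1/71·R4.
R3 ← R3 + 93/71·R4.
Reading off the reduced rows gives x = 1, y = 0, z = -3, u = -4.

x = 1, y = 0, z = -3, u = -4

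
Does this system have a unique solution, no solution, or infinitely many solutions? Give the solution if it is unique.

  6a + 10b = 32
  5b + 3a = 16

infinitely many solutions

Row-reduce:
R1 ← R1 / (6).
R2 ← R2 − 3·R1.
Rank is 1 with 2 unknowns, leaving b free.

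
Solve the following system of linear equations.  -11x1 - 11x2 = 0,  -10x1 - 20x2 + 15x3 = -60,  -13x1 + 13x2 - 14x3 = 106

Row-reduce the augmented matrix:
R1 ← R1 / (-11).
R2 ← R2 + 10·R1.
R3 ← R3 + 13·R1.
R2 ← R2 / (-10).
R1 ← R1 − 1·R2.
R3 ← R3 − 26·R2.
R3 ← R3 / (25).
R1 ← R1 − 3/2·R3.
R2 ← R2 + 3/2·R3.
Reading off the reduced rows gives x1 = -3, x2 = 3, x3 = -2.

x1 = -3, x2 = 3, x3 = -2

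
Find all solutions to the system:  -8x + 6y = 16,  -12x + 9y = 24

Row-reduce:
R1 ← R1 / (-8).
R2 ← R2 + 12·R1.
Rank is 1 with 2 unknowns, leaving y free.

infinitely many solutions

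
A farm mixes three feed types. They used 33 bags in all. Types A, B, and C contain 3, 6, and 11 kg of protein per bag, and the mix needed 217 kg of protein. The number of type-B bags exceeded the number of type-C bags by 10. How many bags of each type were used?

Let a = type-A bags, b = type-B bags, c = type-C bags.
  c + b + a = 33
  3a + 6b + 11c = 217
  b - c = 10
Row-reduce the augmented matrix:
R2 ← R2 − 3·R1.
R2 ← R2 / (3).
R1 ← R1 − 1·R2.
R3 ← R3 − 1·R2.
R3 ← R3 / (-11/3).
R1 ← R1 + 5/3·R3.
R2 ← R2 − 8/3·R3.
Reading off the reduced rows gives a = 7, b = 18, c = 8.

type-A bags: 7, type-B bags: 18, type-C bags: 8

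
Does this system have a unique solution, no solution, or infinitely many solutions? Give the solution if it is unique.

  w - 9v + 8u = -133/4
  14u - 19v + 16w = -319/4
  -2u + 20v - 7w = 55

Row-reduce the augmented matrix:
R1 ← R1 / (8).
R2 ← R2 − 14·R1.
R3 ← R3 + 2·R1.
R2 ← R2 / (-13/4).
R1 ← R1 + 9/8·R2.
R3 ← R3 − 71/4·R2.
R3 ← R3 / (924/13).
R1 ← R1 + 125/26·R3.
R2 ← R2 + 57/13·R3.
Reading off the reduced rows gives u = -3/2, v = 9/4, w = -1.

u = -3/2, v = 9/4, w = -1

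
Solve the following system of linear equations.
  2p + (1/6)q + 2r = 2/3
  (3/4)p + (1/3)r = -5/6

Row-reduce:
R1 ← R1 / (2).
R2 ← R2 − 3/4·R1.
R2 ← R2 / (-1/16).
R1 ← R1 − 1/12·R2.
Rank is 2 with 3 unknowns, leaving r free.

infinitely many solutions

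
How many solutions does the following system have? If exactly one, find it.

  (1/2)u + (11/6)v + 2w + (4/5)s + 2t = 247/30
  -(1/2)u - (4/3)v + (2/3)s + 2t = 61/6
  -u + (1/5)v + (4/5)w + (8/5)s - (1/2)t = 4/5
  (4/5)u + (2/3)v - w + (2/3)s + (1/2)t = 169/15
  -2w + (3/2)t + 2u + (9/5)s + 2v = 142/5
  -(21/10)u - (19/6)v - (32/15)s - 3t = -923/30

u = -3, v = 4, w = -6, s = 3, t = 6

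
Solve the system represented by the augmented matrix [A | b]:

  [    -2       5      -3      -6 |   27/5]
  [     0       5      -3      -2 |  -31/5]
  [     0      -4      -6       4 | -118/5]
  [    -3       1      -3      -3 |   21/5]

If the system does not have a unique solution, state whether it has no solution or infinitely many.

x_1 = -3, x_2 = 0, x_3 = 3, x_4 = -7/5

Row-reduce the augmented matrix:
R1 ← R1 / (-2).
R4 ← R4 + 3·R1.
R2 ← R2 / (5).
R1 ← R1 + 5/2·R2.
R3 ← R3 + 4·R2.
R4 ← R4 + 13/2·R2.
R3 ← R3 / (-42/5).
R2 ← R2 + 3/5·R3.
R4 ← R4 + 12/5·R3.
R4 ← R4 / (19/7).
R1 ← R1 − 2·R4.
R2 ← R2 + 4/7·R4.
R3 ← R3 + 2/7·R4.
Reading off the reduced rows gives x_1 = -3, x_2 = 0, x_3 = 3, x_4 = -7/5.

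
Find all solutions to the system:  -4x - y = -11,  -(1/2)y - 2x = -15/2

Row-reduce:
R1 ← R1 / (-4).
R2 ← R2 + 2·R1.
Row 2 reduces to 0 = -2, a contradiction. The system is inconsistent.

no solution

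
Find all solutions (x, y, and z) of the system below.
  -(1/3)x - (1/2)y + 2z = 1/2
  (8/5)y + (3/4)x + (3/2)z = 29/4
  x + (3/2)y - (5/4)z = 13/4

x = -3, y = 5, z = 1

Row-reduce the augmented matrix:
R1 ← R1 / (-1/3).
R2 ← R2 − 3/4·R1.
R3 ← R3 − 1·R1.
R2 ← R2 / (19/40).
R1 ← R1 − 3/2·R2.
R3 ← R3 / (19/4).
R1 ← R1 + 474/19·R3.
R2 ← R2 − 240/19·R3.
Reading off the reduced rows gives x = -3, y = 5, z = 1.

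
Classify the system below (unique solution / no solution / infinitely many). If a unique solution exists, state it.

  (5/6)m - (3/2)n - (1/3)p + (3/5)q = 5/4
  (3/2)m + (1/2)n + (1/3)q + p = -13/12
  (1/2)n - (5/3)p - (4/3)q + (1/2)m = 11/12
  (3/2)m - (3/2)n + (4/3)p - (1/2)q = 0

Row-reduce the augmented matrix:
R1 ← R1 / (5/6).
R2 ← R2 − 3/2·R1.
R3 ← R3 − 1/2·R1.
R4 ← R4 − 3/2·R1.
R2 ← R2 / (16/5).
R1 ← R1 + 9/5·R2.
R3 ← R3 − 7/5·R2.
R4 ← R4 − 6/5·R2.
R3 ← R3 / (-13/6).
R1 ← R1 − 1/2·R3.
R2 ← R2 − 1/2·R3.
R4 ← R4 − 4/3·R3.
R4 ← R4 / (-167/78).
R1 ← R1 + 1/65·R4.
R2 ← R2 + 107/195·R4.
R3 ← R3 − 41/65·R4.
Reading off the reduced rows gives m = 0, n = -2/3, p = -3/4, q = 0.

m = 0, n = -2/3, p = -3/4, q = 0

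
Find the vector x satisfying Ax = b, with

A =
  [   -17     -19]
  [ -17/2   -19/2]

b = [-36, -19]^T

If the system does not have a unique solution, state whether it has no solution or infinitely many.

no solution

Row-reduce:
R1 ← R1 / (-17).
R2 ← R2 + 17/2·R1.
Row 2 reduces to 0 = -1, a contradiction. The system is inconsistent.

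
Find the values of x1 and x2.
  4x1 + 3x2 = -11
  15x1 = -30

x1 = -2, x2 = -1

Row-reduce the augmented matrix:
R1 ← R1 / (4).
R2 ← R2 − 15·R1.
R2 ← R2 / (-45/4).
R1 ← R1 − 3/4·R2.
Reading off the reduced rows gives x1 = -2, x2 = -1.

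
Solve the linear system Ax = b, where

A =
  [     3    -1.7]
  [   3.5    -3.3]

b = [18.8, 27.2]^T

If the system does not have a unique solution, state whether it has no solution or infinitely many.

x_1 = 4, x_2 = -4

Row-reduce the augmented matrix:
R1 ← R1 / (3).
R2 ← R2 − 7/2·R1.
R2 ← R2 / (-79/60).
R1 ← R1 + 17/30·R2.
Reading off the reduced rows gives x_1 = 4, x_2 = -4.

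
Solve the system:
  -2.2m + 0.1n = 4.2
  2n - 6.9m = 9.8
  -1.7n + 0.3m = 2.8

m = -2, n = -2

Row-reduce the augmented matrix:
R1 ← R1 / (-11/5).
R2 ← R2 + 69/10·R1.
R3 ← R3 − 3/10·R1.
R2 ← R2 / (371/220).
R1 ← R1 + 1/22·R2.
R3 ← R3 + 371/220·R2.
R3 reduces to 0 = 0, so the extra equation is consistent.
Reading off the reduced rows gives m = -2, n = -2.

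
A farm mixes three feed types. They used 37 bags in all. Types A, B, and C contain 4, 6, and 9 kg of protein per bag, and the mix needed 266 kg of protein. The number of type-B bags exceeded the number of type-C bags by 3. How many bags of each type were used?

type-A bags: 2, type-B bags: 19, type-C bags: 16

Let a = type-A bags, b = type-B bags, c = type-C bags.
  a + b + c = 37
  4a + 6b + 9c = 266
  b - c = 3
Row-reduce the augmented matrix:
R2 ← R2 − 4·R1.
R2 ← R2 / (2).
R1 ← R1 − 1·R2.
R3 ← R3 − 1·R2.
R3 ← R3 / (-7/2).
R1 ← R1 + 3/2·R3.
R2 ← R2 − 5/2·R3.
Reading off the reduced rows gives a = 2, b = 19, c = 16.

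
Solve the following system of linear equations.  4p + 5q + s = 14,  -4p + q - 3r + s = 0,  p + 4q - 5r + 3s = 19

infinitely many solutions

Row-reduce:
R1 ← R1 / (4).
R2 ← R2 + 4·R1.
R3 ← R3 − 1·R1.
R2 ← R2 / (6).
R1 ← R1 − 5/4·R2.
R3 ← R3 − 11/4·R2.
R3 ← R3 / (-29/8).
R1 ← R1 − 5/8·R3.
R2 ← R2 + 1/2·R3.
Rank is 3 with 4 unknowns, leaving s free.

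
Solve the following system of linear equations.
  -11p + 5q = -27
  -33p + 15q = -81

infinitely many solutions

Row-reduce:
R1 ← R1 / (-11).
R2 ← R2 + 33·R1.
Rank is 1 with 2 unknowns, leaving q free.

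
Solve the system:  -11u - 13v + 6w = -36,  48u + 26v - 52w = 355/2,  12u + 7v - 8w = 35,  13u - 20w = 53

no solution

Row-reduce:
R1 ← R1 / (-11).
R2 ← R2 − 48·R1.
R3 ← R3 − 12·R1.
R4 ← R4 − 13·R1.
R2 ← R2 / (-338/11).
R1 ← R1 − 13/11·R2.
R3 ← R3 + 79/11·R2.
R4 ← R4 + 169/11·R2.
R3 ← R3 / (774/169).
R1 ← R1 + 20/13·R3.
R2 ← R2 − 142/169·R3.
Row 4 reduces to 0 = 1/4, a contradiction. The system is inconsistent.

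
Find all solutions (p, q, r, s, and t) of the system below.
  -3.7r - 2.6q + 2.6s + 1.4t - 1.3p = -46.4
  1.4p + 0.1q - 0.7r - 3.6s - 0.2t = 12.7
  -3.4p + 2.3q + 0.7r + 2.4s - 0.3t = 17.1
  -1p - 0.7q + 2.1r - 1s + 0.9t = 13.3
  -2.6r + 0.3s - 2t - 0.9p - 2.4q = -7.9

p = -5, q = 4, r = 5, s = -6, t = -6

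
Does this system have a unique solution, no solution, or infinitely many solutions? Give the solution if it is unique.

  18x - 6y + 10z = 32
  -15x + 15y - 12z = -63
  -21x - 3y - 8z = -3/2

no solution

Row-reduce:
R1 ← R1 / (18).
R2 ← R2 + 15·R1.
R3 ← R3 + 21·R1.
R2 ← R2 / (10).
R1 ← R1 + 1/3·R2.
R3 ← R3 + 10·R2.
Row 3 reduces to 0 = -1/2, a contradiction. The system is inconsistent.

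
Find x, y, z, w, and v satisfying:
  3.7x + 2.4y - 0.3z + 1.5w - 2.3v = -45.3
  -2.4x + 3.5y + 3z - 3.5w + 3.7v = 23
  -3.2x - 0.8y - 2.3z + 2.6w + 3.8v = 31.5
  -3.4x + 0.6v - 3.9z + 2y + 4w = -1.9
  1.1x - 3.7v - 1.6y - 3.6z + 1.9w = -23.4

Row-reduce the augmented matrix:
R1 ← R1 / (37/10).
R2 ← R2 + 12/5·R1.
R3 ← R3 + 16/5·R1.
R4 ← R4 + 17/5·R1.
R5 ← R5 − 11/10·R1.
R2 ← R2 / (1871/370).
R1 ← R1 − 24/37·R2.
R3 ← R3 − 236/185·R2.
R4 ← R4 − 778/185·R2.
R5 ← R5 + 428/185·R2.
R3 ← R3 / (-61129/18710).
R1 ← R1 + 825/1871·R3.
R2 ← R2 − 1038/1871·R3.
R4 ← R4 + 121779/18710·R3.
R5 ← R5 + 41673/18710·R3.
R4 ← R4 / (-475002/305645).
R1 ← R1 − 7185/61129·R4.
R2 ← R2 − 16523/61129·R4.
R3 ← R3 + 84846/61129·R4.
R5 ← R5 + 853836/305645·R4.
R5 ← R5 / (1009453/131945).
R1 ← R1 + 80029/52778·R5.
R2 ← R2 + 19395/52778·R5.
R3 ← R3 − 127691/26389·R5.
R4 ← R4 − 198587/52778·R5.
Reading off the reduced rows gives x = -5, y = -5, z = 1, w = -2, v = 5.

x = -5, y = -5, z = 1, w = -2, v = 5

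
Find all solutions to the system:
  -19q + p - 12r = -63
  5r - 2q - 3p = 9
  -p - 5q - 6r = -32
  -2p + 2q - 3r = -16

Row-reduce:
R2 ← R2 + 3·R1.
R3 ← R3 + 1·R1.
R4 ← R4 + 2·R1.
R2 ← R2 / (-59).
R1 ← R1 + 19·R2.
R3 ← R3 + 24·R2.
R4 ← R4 + 36·R2.
R3 ← R3 / (-318/59).
R1 ← R1 + 119/59·R3.
R2 ← R2 − 31/59·R3.
R4 ← R4 + 477/59·R3.
Row 4 reduces to 0 = 1/2, a contradiction. The system is inconsistent.

no solution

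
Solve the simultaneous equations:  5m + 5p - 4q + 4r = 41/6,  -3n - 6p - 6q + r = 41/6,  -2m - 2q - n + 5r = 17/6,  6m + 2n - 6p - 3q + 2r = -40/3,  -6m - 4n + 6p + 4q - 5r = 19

Row-reduce the augmented matrix:
R1 ← R1 / (5).
R3 ← R3 + 2·R1.
R4 ← R4 − 6·R1.
R5 ← R5 + 6·R1.
R2 ← R2 / (-3).
R3 ← R3 + 1·R2.
R4 ← R4 − 2·R2.
R5 ← R5 + 4·R2.
R3 ← R3 / (4).
R1 ← R1 − 1·R3.
R2 ← R2 − 2·R3.
R4 ← R4 + 16·R3.
R5 ← R5 − 20·R3.
R4 ← R4 / (-43/5).
R1 ← R1 + 2/5·R4.
R2 ← R2 − 14/5·R4.
R3 ← R3 + 2/5·R4.
R5 ← R5 − 76/5·R4.
R5 ← R5 / (23/3).
R1 ← R1 + 11/6·R5.
R2 ← R2 − 4·R5.
R3 ← R3 − 1/2·R5.
R4 ← R4 + 8/3·R5.
Reading off the reduced rows gives m = -1/2, n = -5/2, p = 4/3, q = -4/3, r = -2/3.

m = -1/2, n = -5/2, p = 4/3, q = -4/3, r = -2/3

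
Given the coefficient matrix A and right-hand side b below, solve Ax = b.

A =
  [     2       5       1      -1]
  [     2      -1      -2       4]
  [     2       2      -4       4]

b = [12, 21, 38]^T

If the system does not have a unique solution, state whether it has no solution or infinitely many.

Row-reduce:
R1 ← R1 / (2).
R2 ← R2 − 2·R1.
R3 ← R3 − 2·R1.
R2 ← R2 / (-6).
R1 ← R1 − 5/2·R2.
R3 ← R3 + 3·R2.
R3 ← R3 / (-7/2).
R1 ← R1 + 3/4·R3.
R2 ← R2 − 1/2·R3.
Rank is 3 with 4 unknowns, leaving x_4 free.

infinitely many solutions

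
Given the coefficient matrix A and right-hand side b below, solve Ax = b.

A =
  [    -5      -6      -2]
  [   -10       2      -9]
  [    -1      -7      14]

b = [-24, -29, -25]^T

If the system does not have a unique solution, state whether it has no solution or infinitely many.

x_1 = 4, x_2 = 1, x_3 = -1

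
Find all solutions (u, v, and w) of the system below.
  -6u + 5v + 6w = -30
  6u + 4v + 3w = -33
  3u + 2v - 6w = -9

u = -1, v = -6, w = -1

Row-reduce the augmented matrix:
R1 ← R1 / (-6).
R2 ← R2 − 6·R1.
R3 ← R3 − 3·R1.
R2 ← R2 / (9).
R1 ← R1 + 5/6·R2.
R3 ← R3 − 9/2·R2.
R3 ← R3 / (-15/2).
R1 ← R1 + 1/6·R3.
R2 ← R2 − 1·R3.
Reading off the reduced rows gives u = -1, v = -6, w = -1.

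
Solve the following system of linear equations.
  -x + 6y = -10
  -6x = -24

x = 4, y = -1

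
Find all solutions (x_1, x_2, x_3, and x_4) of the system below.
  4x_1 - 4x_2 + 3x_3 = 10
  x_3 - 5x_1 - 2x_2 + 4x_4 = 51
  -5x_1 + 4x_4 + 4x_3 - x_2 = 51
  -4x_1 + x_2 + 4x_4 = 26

x_1 = -5, x_2 = -6, x_3 = 2, x_4 = 3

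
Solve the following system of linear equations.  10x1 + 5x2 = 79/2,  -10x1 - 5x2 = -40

no solution

Row-reduce:
R1 ← R1 / (10).
R2 ← R2 + 10·R1.
Row 2 reduces to 0 = -1/2, a contradiction. The system is inconsistent.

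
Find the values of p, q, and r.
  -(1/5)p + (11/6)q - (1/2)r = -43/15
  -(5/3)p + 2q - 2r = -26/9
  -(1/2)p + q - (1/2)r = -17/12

Row-reduce the augmented matrix:
R1 ← R1 / (-1/5).
R2 ← R2 + 5/3·R1.
R3 ← R3 + 1/2·R1.
R2 ← R2 / (-239/18).
R1 ← R1 + 55/6·R2.
R3 ← R3 + 43/12·R2.
R3 ← R3 / (79/478).
R1 ← R1 − 240/239·R3.
R2 ← R2 + 39/239·R3.
Reading off the reduced rows gives p = -2/3, q = -3/2, r = 1/2.

p = -2/3, q = -3/2, r = 1/2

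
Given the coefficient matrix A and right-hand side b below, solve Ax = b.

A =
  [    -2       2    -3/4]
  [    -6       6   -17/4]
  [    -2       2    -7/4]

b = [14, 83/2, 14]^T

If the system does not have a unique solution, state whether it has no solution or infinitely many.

Row-reduce:
R1 ← R1 / (-2).
R2 ← R2 + 6·R1.
R3 ← R3 + 2·R1.
R2 ← R2 / (-2).
R1 ← R1 − 3/8·R2.
R3 ← R3 + 1·R2.
Row 3 reduces to 0 = 1/4, a contradiction. The system is inconsistent.

no solution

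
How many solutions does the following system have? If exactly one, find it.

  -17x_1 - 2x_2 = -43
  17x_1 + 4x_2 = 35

Row-reduce the augmented matrix:
R1 ← R1 / (-17).
R2 ← R2 − 17·R1.
R2 ← R2 / (2).
R1 ← R1 − 2/17·R2.
Reading off the reduced rows gives x_1 = 3, x_2 = -4.

x_1 = 3, x_2 = -4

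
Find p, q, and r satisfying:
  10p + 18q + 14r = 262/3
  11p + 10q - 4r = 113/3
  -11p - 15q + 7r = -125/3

p = 7/3, q = 2, r = 2

Row-reduce the augmented matrix:
R1 ← R1 / (10).
R2 ← R2 − 11·R1.
R3 ← R3 + 11·R1.
R2 ← R2 / (-49/5).
R1 ← R1 − 9/5·R2.
R3 ← R3 − 24/5·R2.
R3 ← R3 / (632/49).
R1 ← R1 + 106/49·R3.
R2 ← R2 − 97/49·R3.
Reading off the reduced rows gives p = 7/3, q = 2, r = 2.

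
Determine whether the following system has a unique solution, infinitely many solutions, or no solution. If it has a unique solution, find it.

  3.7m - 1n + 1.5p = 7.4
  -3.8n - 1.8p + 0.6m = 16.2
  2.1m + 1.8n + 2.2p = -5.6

Row-reduce the augmented matrix:
R1 ← R1 / (37/10).
R2 ← R2 − 3/5·R1.
R3 ← R3 − 21/10·R1.
R2 ← R2 / (-673/185).
R1 ← R1 + 10/37·R2.
R3 ← R3 − 438/185·R2.
R3 ← R3 / (127/6730).
R1 ← R1 − 375/673·R3.
R2 ← R2 − 378/673·R3.
Reading off the reduced rows gives m = 2, n = -3, p = -2.

m = 2, n = -3, p = -2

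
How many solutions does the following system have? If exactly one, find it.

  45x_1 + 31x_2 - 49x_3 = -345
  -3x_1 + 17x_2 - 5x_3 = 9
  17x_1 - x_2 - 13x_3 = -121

infinitely many solutions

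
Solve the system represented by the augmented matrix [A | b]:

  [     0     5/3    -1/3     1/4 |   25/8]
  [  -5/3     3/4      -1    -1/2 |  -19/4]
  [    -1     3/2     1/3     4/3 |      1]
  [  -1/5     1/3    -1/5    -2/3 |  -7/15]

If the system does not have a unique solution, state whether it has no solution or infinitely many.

Row-reduce the augmented matrix:
Swap R1 and R2.
R1 ← R1 / (-5/3).
R3 ← R3 + 1·R1.
R4 ← R4 + 1/5·R1.
R2 ← R2 / (5/3).
R1 ← R1 + 9/20·R2.
R3 ← R3 − 21/20·R2.
R4 ← R4 − 73/300·R2.
R3 ← R3 / (343/300).
R1 ← R1 − 51/100·R3.
R2 ← R2 + 1/5·R3.
R4 ← R4 + 47/1500·R3.
R4 ← R4 / (-443/735).
R1 ← R1 + 57/196·R4.
R2 ← R2 − 20/49·R4.
R3 ← R3 − 253/196·R4.
Reading off the reduced rows gives x_1 = 3, x_2 = 2, x_3 = 1, x_4 = 1/2.

x_1 = 3, x_2 = 2, x_3 = 1, x_4 = 1/2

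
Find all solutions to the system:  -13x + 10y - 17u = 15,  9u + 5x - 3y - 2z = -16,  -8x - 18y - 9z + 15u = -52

infinitely many solutions

Row-reduce:
R1 ← R1 / (-13).
R2 ← R2 − 5·R1.
R3 ← R3 + 8·R1.
R2 ← R2 / (11/13).
R1 ← R1 + 10/13·R2.
R3 ← R3 + 314/13·R2.
R3 ← R3 / (-727/11).
R1 ← R1 + 20/11·R3.
R2 ← R2 + 26/11·R3.
Rank is 3 with 4 unknowns, leaving u free.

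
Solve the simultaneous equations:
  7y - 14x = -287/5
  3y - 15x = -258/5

x = 3, y = -11/5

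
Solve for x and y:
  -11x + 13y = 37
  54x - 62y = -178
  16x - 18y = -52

x = -1, y = 2

Row-reduce the augmented matrix:
R1 ← R1 / (-11).
R2 ← R2 − 54·R1.
R3 ← R3 − 16·R1.
R2 ← R2 / (20/11).
R1 ← R1 + 13/11·R2.
R3 ← R3 − 10/11·R2.
R3 reduces to 0 = 0, so the extra equation is consistent.
Reading off the reduced rows gives x = -1, y = 2.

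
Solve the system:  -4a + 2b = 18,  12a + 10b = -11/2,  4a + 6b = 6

no solution

Row-reduce:
R1 ← R1 / (-4).
R2 ← R2 − 12·R1.
R3 ← R3 − 4·R1.
R2 ← R2 / (16).
R1 ← R1 + 1/2·R2.
R3 ← R3 − 8·R2.
Row 3 reduces to 0 = -1/4, a contradiction. The system is inconsistent.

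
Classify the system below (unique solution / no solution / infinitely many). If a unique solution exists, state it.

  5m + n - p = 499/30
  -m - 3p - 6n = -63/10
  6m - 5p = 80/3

m = 5/2, n = 9/5, p = -7/3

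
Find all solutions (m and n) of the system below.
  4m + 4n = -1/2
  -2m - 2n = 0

no solution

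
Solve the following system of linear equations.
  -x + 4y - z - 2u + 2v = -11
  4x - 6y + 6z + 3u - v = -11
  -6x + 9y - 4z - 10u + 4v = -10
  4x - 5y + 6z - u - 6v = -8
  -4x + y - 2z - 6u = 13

no solution

Row-reduce:
R1 ← R1 / (-1).
R2 ← R2 − 4·R1.
R3 ← R3 + 6·R1.
R4 ← R4 − 4·R1.
R5 ← R5 + 4·R1.
R2 ← R2 / (10).
R1 ← R1 + 4·R2.
R3 ← R3 + 15·R2.
R4 ← R4 − 11·R2.
R5 ← R5 + 15·R2.
R3 ← R3 / (5).
R1 ← R1 − 9/5·R3.
R2 ← R2 − 1/5·R3.
R4 ← R4 + 1/5·R3.
R5 ← R5 − 5·R3.
R4 ← R4 / (-93/25).
R1 ← R1 − 99/50·R4.
R2 ← R2 + 7/25·R4.
R3 ← R3 + 11/10·R4.
Row 5 reduces to 0 = 1, a contradiction. The system is inconsistent.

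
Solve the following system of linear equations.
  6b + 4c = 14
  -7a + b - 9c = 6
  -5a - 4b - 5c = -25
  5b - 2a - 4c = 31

a = 5, b = 5, c = -4

Row-reduce the augmented matrix:
Swap R1 and R2.
R1 ← R1 / (-7).
R3 ← R3 + 5·R1.
R4 ← R4 + 2·R1.
R2 ← R2 / (6).
R1 ← R1 + 1/7·R2.
R3 ← R3 + 33/7·R2.
R4 ← R4 − 33/7·R2.
R3 ← R3 / (32/7).
R1 ← R1 − 29/21·R3.
R2 ← R2 − 2/3·R3.
R4 ← R4 + 32/7·R3.
R4 reduces to 0 = 0, so the extra equation is consistent.
Reading off the reduced rows gives a = 5, b = 5, c = -4.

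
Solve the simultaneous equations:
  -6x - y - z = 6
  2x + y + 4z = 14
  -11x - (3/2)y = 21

Row-reduce:
R1 ← R1 / (-6).
R2 ← R2 − 2·R1.
R3 ← R3 + 11·R1.
R2 ← R2 / (2/3).
R1 ← R1 − 1/6·R2.
R3 ← R3 − 1/3·R2.
Row 3 reduces to 0 = 2, a contradiction. The system is inconsistent.

no solution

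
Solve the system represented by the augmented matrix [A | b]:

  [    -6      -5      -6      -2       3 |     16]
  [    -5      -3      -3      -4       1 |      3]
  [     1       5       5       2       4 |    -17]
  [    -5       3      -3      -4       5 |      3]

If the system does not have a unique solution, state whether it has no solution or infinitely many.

Row-reduce:
R1 ← R1 / (-6).
R2 ← R2 + 5·R1.
R3 ← R3 − 1·R1.
R4 ← R4 + 5·R1.
R2 ← R2 / (7/6).
R1 ← R1 − 5/6·R2.
R3 ← R3 − 25/6·R2.
R4 ← R4 − 43/6·R2.
R3 ← R3 / (-22/7).
R1 ← R1 + 3/7·R3.
R2 ← R2 − 12/7·R3.
R4 ← R4 + 72/7·R3.
R4 ← R4 / (-228/11).
R1 ← R1 − 7/11·R4.
R2 ← R2 − 38/11·R4.
R3 ← R3 + 35/11·R4.
Rank is 4 with 5 unknowns, leaving x_5 free.

infinitely many solutions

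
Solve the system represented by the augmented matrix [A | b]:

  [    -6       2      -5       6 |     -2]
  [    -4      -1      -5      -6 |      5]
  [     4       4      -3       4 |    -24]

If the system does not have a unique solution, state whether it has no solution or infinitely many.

Row-reduce:
R1 ← R1 / (-6).
R2 ← R2 + 4·R1.
R3 ← R3 − 4·R1.
R2 ← R2 / (-7/3).
R1 ← R1 + 1/3·R2.
R3 ← R3 − 16/3·R2.
R3 ← R3 / (-71/7).
R1 ← R1 − 15/14·R3.
R2 ← R2 − 5/7·R3.
Rank is 3 with 4 unknowns, leaving x_4 free.

infinitely many solutions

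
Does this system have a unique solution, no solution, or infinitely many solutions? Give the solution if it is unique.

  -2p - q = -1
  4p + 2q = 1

Row-reduce:
R1 ← R1 / (-2).
R2 ← R2 − 4·R1.
Row 2 reduces to 0 = -1, a contradiction. The system is inconsistent.

no solution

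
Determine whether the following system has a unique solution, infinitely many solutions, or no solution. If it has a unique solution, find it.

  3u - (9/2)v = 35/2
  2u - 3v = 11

no solution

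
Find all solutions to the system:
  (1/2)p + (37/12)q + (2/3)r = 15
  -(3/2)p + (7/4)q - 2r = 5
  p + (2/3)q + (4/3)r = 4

no solution

Row-reduce:
R1 ← R1 / (1/2).
R2 ← R2 + 3/2·R1.
R3 ← R3 − 1·R1.
R2 ← R2 / (11).
R1 ← R1 − 37/6·R2.
R3 ← R3 + 11/2·R2.
Row 3 reduces to 0 = -1, a contradiction. The system is inconsistent.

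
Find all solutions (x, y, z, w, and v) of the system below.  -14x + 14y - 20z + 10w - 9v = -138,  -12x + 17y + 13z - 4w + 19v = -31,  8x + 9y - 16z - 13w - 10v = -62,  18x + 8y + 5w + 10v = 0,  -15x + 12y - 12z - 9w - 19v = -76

Row-reduce the augmented matrix:
R1 ← R1 / (-14).
R2 ← R2 + 12·R1.
R3 ← R3 − 8·R1.
R4 ← R4 − 18·R1.
R5 ← R5 + 15·R1.
R2 ← R2 / (5).
R1 ← R1 + 1·R2.
R3 ← R3 − 17·R2.
R4 ← R4 − 26·R2.
R5 ← R5 + 3·R2.
R3 ← R3 / (-4547/35).
R1 ← R1 − 261/35·R3.
R2 ← R2 − 211/35·R3.
R4 ← R4 + 6386/35·R3.
R5 ← R5 − 963/35·R3.
R4 ← R4 / (152011/4547).
R1 ← R1 + 5426/4547·R4.
R2 ← R2 + 3951/4547·R4.
R3 ← R3 + 1241/4547·R4.
R5 ← R5 + 89793/4547·R4.
R5 ← R5 / (-3296393/304022).
R1 ← R1 − 61041/304022·R5.
R2 ← R2 − 97627/152011·R5.
R3 ← R3 − 134352/152011·R5.
R4 ← R4 − 37945/152011·R5.
Reading off the reduced rows gives x = 2, y = -2, z = 5, w = 0, v = -2.

x = 2, y = -2, z = 5, w = 0, v = -2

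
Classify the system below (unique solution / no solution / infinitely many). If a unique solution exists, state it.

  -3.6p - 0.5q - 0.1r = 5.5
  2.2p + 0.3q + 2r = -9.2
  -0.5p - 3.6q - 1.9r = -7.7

p = -2, q = 4, r = -3

Row-reduce the augmented matrix:
R1 ← R1 / (-18/5).
R2 ← R2 − 11/5·R1.
R3 ← R3 + 1/2·R1.
R2 ← R2 / (-1/180).
R1 ← R1 − 5/36·R2.
R3 ← R3 + 1271/360·R2.
R3 ← R3 / (-24681/20).
R1 ← R1 − 97/2·R3.
R2 ← R2 + 349·R3.
Reading off the reduced rows gives p = -2, q = 4, r = -3.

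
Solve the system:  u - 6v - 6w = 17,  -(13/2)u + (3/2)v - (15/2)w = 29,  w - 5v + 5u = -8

Row-reduce:
R2 ← R2 + 13/2·R1.
R3 ← R3 − 5·R1.
R2 ← R2 / (-75/2).
R1 ← R1 + 6·R2.
R3 ← R3 − 25·R2.
Rank is 2 with 3 unknowns, leaving w free.

infinitely many solutions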